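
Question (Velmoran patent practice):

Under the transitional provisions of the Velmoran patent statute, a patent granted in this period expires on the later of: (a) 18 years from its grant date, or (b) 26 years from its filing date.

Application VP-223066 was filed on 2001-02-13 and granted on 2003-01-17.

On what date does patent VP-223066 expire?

2027-02-13

(a) grant + 18 years → 17 January 2021.
(b) filing + 26 years → 13 February 2027.
Later of the two: 13 February 2027.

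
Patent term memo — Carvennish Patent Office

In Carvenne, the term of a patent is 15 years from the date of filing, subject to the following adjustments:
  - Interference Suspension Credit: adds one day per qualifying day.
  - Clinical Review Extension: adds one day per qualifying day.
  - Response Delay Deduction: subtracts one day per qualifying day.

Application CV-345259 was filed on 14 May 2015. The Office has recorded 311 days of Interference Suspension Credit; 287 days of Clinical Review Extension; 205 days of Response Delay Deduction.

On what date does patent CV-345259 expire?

Base term: filing date + 15 years → 14 May 2030.
Interference Suspension Credit: +311 days → 21 March 2031.
Clinical Review Extension: +287 days → 2 January 2032.
Response Delay Deduction: −205 days → 11 June 2031.

June 11, 2031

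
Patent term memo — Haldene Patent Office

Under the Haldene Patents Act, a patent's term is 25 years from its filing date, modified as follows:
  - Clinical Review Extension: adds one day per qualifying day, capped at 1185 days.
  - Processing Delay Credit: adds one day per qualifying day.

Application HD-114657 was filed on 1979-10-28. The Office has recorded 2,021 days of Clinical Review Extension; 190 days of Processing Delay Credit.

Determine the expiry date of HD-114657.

Base term: filing date + 25 years → 28 October 2004.
Clinical Review Extension: 2021 days claimed exceeds the 1185-day cap, so +1185 days → 26 January 2008.
Processing Delay Credit: +190 days → 3 August 2008.

August 3, 2008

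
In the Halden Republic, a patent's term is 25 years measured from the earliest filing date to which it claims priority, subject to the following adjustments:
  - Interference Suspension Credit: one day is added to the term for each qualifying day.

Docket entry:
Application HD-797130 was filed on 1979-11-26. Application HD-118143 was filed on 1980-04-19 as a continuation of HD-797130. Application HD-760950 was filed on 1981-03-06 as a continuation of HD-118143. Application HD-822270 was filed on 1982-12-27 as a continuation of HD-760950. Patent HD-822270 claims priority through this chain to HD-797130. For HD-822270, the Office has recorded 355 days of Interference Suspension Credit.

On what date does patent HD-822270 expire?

Earliest priority filing: 26 November 1979.
Base term: 26 November 1979 + 25 years → 26 November 2004.
Interference Suspension Credit: +355 days → 16 November 2005.

November 16, 2005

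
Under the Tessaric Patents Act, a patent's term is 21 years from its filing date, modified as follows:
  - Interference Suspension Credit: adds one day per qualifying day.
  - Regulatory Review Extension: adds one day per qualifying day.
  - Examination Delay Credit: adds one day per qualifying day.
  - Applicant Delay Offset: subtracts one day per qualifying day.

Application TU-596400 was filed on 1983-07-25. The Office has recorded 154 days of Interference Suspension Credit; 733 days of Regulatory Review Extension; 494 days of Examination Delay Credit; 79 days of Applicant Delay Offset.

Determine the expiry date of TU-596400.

2008-02-17

Base term: filing date + 21 years → 25 July 2004.
Interference Suspension Credit: +154 days → 26 December 2004.
Regulatory Review Extension: +733 days → 29 December 2006.
Examination Delay Credit: +494 days → 6 May 2008.
Applicant Delay Offset: −79 days → 17 February 2008.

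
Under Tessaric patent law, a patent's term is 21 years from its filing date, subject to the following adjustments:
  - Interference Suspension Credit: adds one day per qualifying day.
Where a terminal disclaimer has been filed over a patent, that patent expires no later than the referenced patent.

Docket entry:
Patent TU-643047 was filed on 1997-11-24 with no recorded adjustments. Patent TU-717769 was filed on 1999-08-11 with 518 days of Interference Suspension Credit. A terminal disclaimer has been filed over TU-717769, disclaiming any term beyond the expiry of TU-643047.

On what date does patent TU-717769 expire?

November 24, 2018

Natural term of TU-717769:
  Base: filing + 21 years → 11 August 2020.
  Interference Suspension Credit: +518 days → 11 January 2022.
Expiry of referenced patent TU-643047:
  Base: filing + 21 years → 24 November 2018.
Terminal disclaimer: TU-717769 expires on the earlier of 11 January 2022 and 24 November 2018.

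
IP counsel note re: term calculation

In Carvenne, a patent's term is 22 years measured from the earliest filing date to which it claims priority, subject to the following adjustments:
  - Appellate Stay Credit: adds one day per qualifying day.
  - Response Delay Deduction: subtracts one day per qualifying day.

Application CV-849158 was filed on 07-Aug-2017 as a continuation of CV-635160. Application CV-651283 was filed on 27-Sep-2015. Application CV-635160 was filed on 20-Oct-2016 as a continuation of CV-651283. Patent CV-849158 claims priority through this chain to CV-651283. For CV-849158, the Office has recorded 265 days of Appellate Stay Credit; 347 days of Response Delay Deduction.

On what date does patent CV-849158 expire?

Earliest priority filing: 27 September 2015.
Base term: 27 September 2015 + 22 years → 27 September 2037.
Appellate Stay Credit: +265 days → 19 June 2038.
Response Delay Deduction: −347 days → 7 July 2037.

July 7, 2037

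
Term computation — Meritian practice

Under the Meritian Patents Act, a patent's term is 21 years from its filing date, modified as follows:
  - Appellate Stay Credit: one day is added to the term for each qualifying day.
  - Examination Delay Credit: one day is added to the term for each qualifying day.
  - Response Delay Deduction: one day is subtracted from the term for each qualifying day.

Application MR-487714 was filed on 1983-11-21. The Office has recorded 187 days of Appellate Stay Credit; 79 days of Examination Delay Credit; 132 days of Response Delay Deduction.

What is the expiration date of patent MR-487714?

April 4, 2005

Base term: filing date + 21 years → 21 November 2004.
Appellate Stay Credit: +187 days → 27 May 2005.
Examination Delay Credit: +79 days → 14 August 2005.
Response Delay Deduction: −132 days → 4 April 2005.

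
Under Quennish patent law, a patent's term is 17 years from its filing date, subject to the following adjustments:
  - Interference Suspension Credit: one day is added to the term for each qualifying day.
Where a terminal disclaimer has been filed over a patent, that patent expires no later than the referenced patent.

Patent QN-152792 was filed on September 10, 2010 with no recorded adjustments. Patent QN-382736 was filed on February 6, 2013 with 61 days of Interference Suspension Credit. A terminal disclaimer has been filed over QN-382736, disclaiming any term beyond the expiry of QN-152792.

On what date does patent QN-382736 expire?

September 10, 2027

Natural term of QN-382736:
  Base: filing + 17 years → 6 February 2030.
  Interference Suspension Credit: +61 days → 8 April 2030.
Expiry of referenced patent QN-152792:
  Base: filing + 17 years → 10 September 2027.
Terminal disclaimer: QN-382736 expires on the earlier of 8 April 2030 and 10 September 2027.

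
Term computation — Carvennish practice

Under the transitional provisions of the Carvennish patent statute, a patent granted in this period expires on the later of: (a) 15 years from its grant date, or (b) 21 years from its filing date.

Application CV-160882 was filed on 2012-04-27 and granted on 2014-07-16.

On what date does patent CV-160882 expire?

(a) grant + 15 years → 16 July 2029.
(b) filing + 21 years → 27 April 2033.
Later of the two: 27 April 2033.

2033-04-27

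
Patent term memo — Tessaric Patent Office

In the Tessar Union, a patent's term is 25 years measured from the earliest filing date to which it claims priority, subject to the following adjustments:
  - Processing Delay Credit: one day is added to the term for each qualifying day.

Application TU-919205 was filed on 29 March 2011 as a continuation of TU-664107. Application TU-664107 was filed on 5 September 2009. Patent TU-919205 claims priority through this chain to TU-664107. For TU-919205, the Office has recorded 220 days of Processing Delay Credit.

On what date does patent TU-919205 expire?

April 13, 2035

Earliest priority filing: 5 September 2009.
Base term: 5 September 2009 + 25 years → 5 September 2034.
Processing Delay Credit: +220 days → 13 April 2035.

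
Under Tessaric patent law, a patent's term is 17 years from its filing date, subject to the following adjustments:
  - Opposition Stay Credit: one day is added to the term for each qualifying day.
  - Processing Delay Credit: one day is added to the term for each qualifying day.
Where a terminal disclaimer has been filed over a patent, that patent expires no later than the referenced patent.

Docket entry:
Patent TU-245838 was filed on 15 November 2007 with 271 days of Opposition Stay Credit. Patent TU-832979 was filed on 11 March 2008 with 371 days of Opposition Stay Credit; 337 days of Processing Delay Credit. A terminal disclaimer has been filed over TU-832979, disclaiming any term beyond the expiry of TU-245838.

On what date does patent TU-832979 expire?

2025-08-13

Natural term of TU-832979:
  Base: filing + 17 years → 11 March 2025.
  Opposition Stay Credit: +371 days → 17 March 2026.
  Processing Delay Credit: +337 days → 17 February 2027.
Expiry of referenced patent TU-245838:
  Base: filing + 17 years → 15 November 2024.
  Opposition Stay Credit: +271 days → 13 August 2025.
Terminal disclaimer: TU-832979 expires on the earlier of 17 February 2027 and 13 August 2025.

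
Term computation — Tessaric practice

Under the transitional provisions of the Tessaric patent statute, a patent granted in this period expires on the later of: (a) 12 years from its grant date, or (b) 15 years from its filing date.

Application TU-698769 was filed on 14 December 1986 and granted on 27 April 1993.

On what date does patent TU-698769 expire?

April 27, 2005

(a) grant + 12 years → 27 April 2005.
(b) filing + 15 years → 14 December 2001.
Later of the two: 27 April 2005.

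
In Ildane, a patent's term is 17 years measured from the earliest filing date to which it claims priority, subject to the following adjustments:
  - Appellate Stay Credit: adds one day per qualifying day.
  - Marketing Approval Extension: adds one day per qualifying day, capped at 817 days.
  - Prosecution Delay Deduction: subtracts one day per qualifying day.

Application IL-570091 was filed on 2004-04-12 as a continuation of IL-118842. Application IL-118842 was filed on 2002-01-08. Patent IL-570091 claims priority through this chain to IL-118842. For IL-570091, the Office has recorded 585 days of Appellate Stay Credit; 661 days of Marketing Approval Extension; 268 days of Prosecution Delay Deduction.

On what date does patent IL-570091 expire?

2021-09-12

Earliest priority filing: 8 January 2002.
Base term: 8 January 2002 + 17 years → 8 January 2019.
Appellate Stay Credit: +585 days → 15 August 2020.
Marketing Approval Extension: 661 days (within the 817-day cap) → +661 days → 7 June 2022.
Prosecution Delay Deduction: −268 days → 12 September 2021.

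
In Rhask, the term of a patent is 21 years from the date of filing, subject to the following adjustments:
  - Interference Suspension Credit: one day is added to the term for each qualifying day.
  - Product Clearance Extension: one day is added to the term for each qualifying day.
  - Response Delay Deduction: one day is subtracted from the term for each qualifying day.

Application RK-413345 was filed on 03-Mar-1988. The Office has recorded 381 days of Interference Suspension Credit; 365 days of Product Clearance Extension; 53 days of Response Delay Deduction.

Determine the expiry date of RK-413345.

Base term: filing date + 21 years → 3 March 2009.
Interference Suspension Credit: +381 days → 19 March 2010.
Product Clearance Extension: +365 days → 19 March 2011.
Response Delay Deduction: −53 days → 25 January 2011.

2011-01-25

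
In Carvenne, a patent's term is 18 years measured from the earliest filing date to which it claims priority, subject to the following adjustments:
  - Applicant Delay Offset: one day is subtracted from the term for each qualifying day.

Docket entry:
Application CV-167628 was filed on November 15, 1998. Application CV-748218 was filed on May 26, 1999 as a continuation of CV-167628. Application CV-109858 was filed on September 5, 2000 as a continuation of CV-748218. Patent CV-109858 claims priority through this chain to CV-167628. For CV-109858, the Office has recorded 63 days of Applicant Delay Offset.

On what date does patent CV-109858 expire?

Earliest priority filing: 15 November 1998.
Base term: 15 November 1998 + 18 years → 15 November 2016.
Applicant Delay Offset: −63 days → 13 September 2016.

September 13, 2016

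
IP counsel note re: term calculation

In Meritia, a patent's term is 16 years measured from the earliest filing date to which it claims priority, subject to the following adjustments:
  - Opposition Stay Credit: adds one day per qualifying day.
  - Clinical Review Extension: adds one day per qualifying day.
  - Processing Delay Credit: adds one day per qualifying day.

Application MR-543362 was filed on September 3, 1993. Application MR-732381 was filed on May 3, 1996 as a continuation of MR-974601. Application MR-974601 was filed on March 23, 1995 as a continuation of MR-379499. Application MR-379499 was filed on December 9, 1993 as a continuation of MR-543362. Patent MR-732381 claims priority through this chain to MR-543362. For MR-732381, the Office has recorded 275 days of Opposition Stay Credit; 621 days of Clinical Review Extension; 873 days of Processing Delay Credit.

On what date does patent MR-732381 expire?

July 8, 2014

Earliest priority filing: 3 September 1993.
Base term: 3 September 1993 + 16 years → 3 September 2009.
Opposition Stay Credit: +275 days → 5 June 2010.
Clinical Review Extension: +621 days → 16 February 2012.
Processing Delay Credit: +873 days → 8 July 2014.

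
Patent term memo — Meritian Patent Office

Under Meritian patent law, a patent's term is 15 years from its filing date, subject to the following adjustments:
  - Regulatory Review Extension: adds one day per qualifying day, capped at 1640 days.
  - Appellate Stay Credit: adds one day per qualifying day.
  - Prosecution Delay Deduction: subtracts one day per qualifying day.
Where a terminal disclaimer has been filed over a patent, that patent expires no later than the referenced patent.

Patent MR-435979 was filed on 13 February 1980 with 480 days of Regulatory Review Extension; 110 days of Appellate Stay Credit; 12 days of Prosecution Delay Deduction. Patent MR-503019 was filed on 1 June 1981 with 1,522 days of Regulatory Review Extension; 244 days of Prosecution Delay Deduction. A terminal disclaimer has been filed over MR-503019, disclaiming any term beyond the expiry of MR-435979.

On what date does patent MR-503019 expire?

September 13, 1996

Natural term of MR-503019:
  Base: filing + 15 years → 1 June 1996.
  Regulatory Review Extension: 1522 days (within the 1640-day cap) → +1522 days → 1 August 2000.
  Prosecution Delay Deduction: −244 days → 1 December 1999.
Expiry of referenced patent MR-435979:
  Base: filing + 15 years → 13 February 1995.
  Regulatory Review Extension: 480 days (within the 1640-day cap) → +480 days → 7 June 1996.
  Appellate Stay Credit: +110 days → 25 September 1996.
  Prosecution Delay Deduction: −12 days → 13 September 1996.
Terminal disclaimer: MR-503019 expires on the earlier of 1 December 1999 and 13 September 1996.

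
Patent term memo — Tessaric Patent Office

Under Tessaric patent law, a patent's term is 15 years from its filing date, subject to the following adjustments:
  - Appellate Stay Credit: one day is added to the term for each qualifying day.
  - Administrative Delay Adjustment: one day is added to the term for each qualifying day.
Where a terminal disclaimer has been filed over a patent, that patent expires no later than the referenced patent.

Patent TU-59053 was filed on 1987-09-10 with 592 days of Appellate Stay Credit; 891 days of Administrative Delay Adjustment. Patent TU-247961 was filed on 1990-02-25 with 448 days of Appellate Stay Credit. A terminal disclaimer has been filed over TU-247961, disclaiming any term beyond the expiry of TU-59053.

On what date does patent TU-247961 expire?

Natural term of TU-247961:
  Base: filing + 15 years → 25 February 2005.
  Appellate Stay Credit: +448 days → 19 May 2006.
Expiry of referenced patent TU-59053:
  Base: filing + 15 years → 10 September 2002.
  Appellate Stay Credit: +592 days → 24 April 2004.
  Administrative Delay Adjustment: +891 days → 2 October 2006.
Terminal disclaimer: TU-247961 expires on the earlier of 19 May 2006 and 2 October 2006.

May 19, 2006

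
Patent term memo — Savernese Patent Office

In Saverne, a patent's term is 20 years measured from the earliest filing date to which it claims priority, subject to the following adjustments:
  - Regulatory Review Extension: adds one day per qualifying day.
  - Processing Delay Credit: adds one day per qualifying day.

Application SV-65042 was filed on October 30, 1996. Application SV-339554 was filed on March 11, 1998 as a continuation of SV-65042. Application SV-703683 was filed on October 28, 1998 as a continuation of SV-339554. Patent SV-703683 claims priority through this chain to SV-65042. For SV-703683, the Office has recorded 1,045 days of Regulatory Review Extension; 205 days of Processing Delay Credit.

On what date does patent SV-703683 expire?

2020-04-02

Earliest priority filing: 30 October 1996.
Base term: 30 October 1996 + 20 years → 30 October 2016.
Regulatory Review Extension: +1045 days → 10 September 2019.
Processing Delay Credit: +205 days → 2 April 2020.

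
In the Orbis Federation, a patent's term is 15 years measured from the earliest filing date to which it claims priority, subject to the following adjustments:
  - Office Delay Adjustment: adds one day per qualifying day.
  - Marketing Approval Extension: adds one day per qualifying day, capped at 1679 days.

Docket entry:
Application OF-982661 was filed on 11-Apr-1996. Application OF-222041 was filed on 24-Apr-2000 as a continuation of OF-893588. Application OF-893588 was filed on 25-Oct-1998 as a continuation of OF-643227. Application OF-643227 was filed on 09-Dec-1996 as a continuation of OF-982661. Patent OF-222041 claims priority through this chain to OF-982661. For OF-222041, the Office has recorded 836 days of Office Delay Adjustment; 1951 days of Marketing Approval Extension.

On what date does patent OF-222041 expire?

2018-02-28

Earliest priority filing: 11 April 1996.
Base term: 11 April 1996 + 15 years → 11 April 2011.
Office Delay Adjustment: +836 days → 25 July 2013.
Marketing Approval Extension: 1951 days claimed exceeds the 1679-day cap, so +1679 days → 28 February 2018.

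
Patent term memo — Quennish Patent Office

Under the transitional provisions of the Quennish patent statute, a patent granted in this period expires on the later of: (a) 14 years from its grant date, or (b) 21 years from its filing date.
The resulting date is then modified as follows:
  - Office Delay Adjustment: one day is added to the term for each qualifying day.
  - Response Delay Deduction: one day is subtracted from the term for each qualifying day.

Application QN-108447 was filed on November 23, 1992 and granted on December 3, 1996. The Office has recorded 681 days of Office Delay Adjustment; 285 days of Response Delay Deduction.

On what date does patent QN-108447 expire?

(a) grant + 14 years → 3 December 2010.
(b) filing + 21 years → 23 November 2013.
Later of the two: 23 November 2013.
Office Delay Adjustment: +681 days → 5 October 2015.
Response Delay Deduction: −285 days → 24 December 2014.

December 24, 2014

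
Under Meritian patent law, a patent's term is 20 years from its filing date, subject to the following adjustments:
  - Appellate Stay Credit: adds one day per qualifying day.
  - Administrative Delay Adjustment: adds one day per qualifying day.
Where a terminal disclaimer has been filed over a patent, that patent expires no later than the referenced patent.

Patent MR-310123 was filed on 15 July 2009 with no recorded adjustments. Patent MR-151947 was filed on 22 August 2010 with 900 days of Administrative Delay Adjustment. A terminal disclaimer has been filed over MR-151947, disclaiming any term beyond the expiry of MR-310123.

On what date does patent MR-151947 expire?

Natural term of MR-151947:
  Base: filing + 20 years → 22 August 2030.
  Administrative Delay Adjustment: +900 days → 7 February 2033.
Expiry of referenced patent MR-310123:
  Base: filing + 20 years → 15 July 2029.
Terminal disclaimer: MR-151947 expires on the earlier of 7 February 2033 and 15 July 2029.

2029-07-15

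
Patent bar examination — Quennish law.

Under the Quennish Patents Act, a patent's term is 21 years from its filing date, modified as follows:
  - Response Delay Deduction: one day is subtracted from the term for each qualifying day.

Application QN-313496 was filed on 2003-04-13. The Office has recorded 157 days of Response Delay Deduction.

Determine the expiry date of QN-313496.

November 8, 2023

Base term: filing date + 21 years → 13 April 2024.
Response Delay Deduction: −157 days → 8 November 2023.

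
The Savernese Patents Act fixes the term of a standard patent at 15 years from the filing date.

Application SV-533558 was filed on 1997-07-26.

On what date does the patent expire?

July 26, 2012

Filing date + 15 years → 26 July 2012.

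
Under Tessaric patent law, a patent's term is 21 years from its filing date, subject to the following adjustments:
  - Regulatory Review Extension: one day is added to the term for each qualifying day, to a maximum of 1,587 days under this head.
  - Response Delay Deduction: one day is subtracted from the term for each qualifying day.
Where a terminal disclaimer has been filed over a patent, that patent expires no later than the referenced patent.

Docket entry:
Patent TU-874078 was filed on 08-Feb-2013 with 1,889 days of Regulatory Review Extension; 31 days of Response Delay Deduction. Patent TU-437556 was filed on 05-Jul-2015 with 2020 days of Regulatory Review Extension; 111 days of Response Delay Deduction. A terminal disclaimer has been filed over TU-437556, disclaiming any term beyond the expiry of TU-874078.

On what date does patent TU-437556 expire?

Natural term of TU-437556:
  Base: filing + 21 years → 5 July 2036.
  Regulatory Review Extension: 2020 days claimed exceeds the 1587-day cap, so +1587 days → 8 November 2040.
  Response Delay Deduction: −111 days → 20 July 2040.
Expiry of referenced patent TU-874078:
  Base: filing + 21 years → 8 February 2034.
  Regulatory Review Extension: 1889 days claimed exceeds the 1587-day cap, so +1587 days → 14 June 2038.
  Response Delay Deduction: −31 days → 14 May 2038.
Terminal disclaimer: TU-437556 expires on the earlier of 20 July 2040 and 14 May 2038.

2038-05-14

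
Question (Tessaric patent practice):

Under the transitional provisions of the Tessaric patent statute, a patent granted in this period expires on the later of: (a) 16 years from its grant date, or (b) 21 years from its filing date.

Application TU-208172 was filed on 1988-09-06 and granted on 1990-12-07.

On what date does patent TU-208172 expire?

(a) grant + 16 years → 7 December 2006.
(b) filing + 21 years → 6 September 2009.
Later of the two: 6 September 2009.

2009-09-06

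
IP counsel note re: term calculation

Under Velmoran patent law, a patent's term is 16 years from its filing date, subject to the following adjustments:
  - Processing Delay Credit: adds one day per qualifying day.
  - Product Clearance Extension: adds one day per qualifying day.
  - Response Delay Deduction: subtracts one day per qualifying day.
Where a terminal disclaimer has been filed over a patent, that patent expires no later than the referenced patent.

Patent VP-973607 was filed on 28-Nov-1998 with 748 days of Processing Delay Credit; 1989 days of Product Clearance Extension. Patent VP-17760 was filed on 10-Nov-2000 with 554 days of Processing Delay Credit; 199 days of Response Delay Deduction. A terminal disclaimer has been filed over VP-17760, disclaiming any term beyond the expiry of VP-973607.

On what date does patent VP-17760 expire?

2017-10-31

Natural term of VP-17760:
  Base: filing + 16 years → 10 November 2016.
  Processing Delay Credit: +554 days → 18 May 2018.
  Response Delay Deduction: −199 days → 31 October 2017.
Expiry of referenced patent VP-973607:
  Base: filing + 16 years → 28 November 2014.
  Processing Delay Credit: +748 days → 15 December 2016.
  Product Clearance Extension: +1989 days → 27 May 2022.
Terminal disclaimer: VP-17760 expires on the earlier of 31 October 2017 and 27 May 2022.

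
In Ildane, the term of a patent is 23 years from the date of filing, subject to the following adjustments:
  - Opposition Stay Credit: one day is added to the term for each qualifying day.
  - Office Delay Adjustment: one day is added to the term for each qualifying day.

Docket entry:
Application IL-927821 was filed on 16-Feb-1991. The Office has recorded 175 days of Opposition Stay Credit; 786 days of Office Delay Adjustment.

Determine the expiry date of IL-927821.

October 4, 2016

Base term: filing date + 23 years → 16 February 2014.
Opposition Stay Credit: +175 days → 10 August 2014.
Office Delay Adjustment: +786 days → 4 October 2016.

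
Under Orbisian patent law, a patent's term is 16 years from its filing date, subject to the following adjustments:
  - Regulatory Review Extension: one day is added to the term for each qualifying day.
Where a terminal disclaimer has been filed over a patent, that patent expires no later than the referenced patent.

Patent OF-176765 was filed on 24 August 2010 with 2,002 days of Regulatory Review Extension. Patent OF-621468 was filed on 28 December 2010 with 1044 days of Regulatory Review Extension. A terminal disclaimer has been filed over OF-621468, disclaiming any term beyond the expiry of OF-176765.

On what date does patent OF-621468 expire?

2029-11-06

Natural term of OF-621468:
  Base: filing + 16 years → 28 December 2026.
  Regulatory Review Extension: +1044 days → 6 November 2029.
Expiry of referenced patent OF-176765:
  Base: filing + 16 years → 24 August 2026.
  Regulatory Review Extension: +2002 days → 16 February 2032.
Terminal disclaimer: OF-621468 expires on the earlier of 6 November 2029 and 16 February 2032.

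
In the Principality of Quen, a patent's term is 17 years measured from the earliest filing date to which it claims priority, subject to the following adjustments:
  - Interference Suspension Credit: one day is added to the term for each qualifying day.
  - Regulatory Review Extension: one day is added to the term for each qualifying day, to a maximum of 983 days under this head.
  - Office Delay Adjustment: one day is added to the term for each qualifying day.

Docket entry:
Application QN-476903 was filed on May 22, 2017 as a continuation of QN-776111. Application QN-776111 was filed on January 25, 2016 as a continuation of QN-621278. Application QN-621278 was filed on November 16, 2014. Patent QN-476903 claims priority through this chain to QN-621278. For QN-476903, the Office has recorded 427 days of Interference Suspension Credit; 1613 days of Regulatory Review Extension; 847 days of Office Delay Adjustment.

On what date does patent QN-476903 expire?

2038-01-20

Earliest priority filing: 16 November 2014.
Base term: 16 November 2014 + 17 years → 16 November 2031.
Interference Suspension Credit: +427 days → 16 January 2033.
Regulatory Review Extension: 1613 days claimed exceeds the 983-day cap, so +983 days → 26 September 2035.
Office Delay Adjustment: +847 days → 20 January 2038.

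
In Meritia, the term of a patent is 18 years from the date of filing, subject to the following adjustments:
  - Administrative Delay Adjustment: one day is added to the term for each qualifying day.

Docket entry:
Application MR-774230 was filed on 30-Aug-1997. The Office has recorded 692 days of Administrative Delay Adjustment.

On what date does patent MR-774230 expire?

2017-07-22

Base term: filing date + 18 years → 30 August 2015.
Administrative Delay Adjustment: +692 days → 22 July 2017.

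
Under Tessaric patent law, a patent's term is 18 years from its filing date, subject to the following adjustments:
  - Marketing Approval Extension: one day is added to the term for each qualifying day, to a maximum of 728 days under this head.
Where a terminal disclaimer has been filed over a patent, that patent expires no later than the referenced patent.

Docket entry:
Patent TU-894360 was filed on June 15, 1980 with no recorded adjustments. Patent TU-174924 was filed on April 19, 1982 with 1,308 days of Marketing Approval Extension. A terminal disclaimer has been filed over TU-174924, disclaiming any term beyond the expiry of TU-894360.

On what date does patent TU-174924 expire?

1998-06-15

Natural term of TU-174924:
  Base: filing + 18 years → 19 April 2000.
  Marketing Approval Extension: 1308 days claimed exceeds the 728-day cap, so +728 days → 17 April 2002.
Expiry of referenced patent TU-894360:
  Base: filing + 18 years → 15 June 1998.
Terminal disclaimer: TU-174924 expires on the earlier of 17 April 2002 and 15 June 1998.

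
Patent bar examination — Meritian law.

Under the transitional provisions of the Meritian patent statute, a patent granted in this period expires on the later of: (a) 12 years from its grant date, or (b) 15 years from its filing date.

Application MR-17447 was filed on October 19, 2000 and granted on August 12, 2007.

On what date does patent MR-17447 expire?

August 12, 2019

(a) grant + 12 years → 12 August 2019.
(b) filing + 15 years → 19 October 2015.
Later of the two: 12 August 2019.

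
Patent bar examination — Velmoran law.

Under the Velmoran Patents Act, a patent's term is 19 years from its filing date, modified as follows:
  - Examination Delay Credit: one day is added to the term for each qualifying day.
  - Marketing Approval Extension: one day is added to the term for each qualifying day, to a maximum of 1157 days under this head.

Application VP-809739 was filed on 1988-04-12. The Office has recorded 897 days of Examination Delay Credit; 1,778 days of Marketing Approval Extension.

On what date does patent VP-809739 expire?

Base term: filing date + 19 years → 12 April 2007.
Examination Delay Credit: +897 days → 25 September 2009.
Marketing Approval Extension: 1778 days claimed exceeds the 1157-day cap, so +1157 days → 25 November 2012.

November 25, 2012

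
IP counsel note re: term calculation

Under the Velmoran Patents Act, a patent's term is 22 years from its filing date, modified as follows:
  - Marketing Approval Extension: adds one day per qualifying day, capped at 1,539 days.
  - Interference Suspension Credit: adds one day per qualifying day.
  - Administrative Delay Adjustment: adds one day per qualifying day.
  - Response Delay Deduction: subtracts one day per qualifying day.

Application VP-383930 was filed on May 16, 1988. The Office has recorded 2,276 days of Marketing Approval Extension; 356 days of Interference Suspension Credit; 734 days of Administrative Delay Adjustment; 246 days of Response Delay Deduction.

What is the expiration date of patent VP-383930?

Base term: filing date + 22 years → 16 May 2010.
Marketing Approval Extension: 2276 days claimed exceeds the 1539-day cap, so +1539 days → 2 August 2014.
Interference Suspension Credit: +356 days → 24 July 2015.
Administrative Delay Adjustment: +734 days → 27 July 2017.
Response Delay Deduction: −246 days → 23 November 2016.

2016-11-23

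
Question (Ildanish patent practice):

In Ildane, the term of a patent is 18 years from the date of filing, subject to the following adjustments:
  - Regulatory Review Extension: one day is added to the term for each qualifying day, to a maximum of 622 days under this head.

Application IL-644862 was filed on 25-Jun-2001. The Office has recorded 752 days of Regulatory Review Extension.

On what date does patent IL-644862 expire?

Base term: filing date + 18 years → 25 June 2019.
Regulatory Review Extension: 752 days claimed exceeds the 622-day cap, so +622 days → 8 March 2021.

March 8, 2021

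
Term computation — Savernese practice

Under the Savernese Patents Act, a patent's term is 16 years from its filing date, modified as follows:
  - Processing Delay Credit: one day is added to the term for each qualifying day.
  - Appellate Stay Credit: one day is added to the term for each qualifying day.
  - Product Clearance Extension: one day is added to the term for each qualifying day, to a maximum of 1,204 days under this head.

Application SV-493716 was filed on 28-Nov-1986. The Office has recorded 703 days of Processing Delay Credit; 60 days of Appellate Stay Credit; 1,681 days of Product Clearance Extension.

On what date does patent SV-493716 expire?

Base term: filing date + 16 years → 28 November 2002.
Processing Delay Credit: +703 days → 31 October 2004.
Appellate Stay Credit: +60 days → 30 December 2004.
Product Clearance Extension: 1681 days claimed exceeds the 1204-day cap, so +1204 days → 17 April 2008.

2008-04-17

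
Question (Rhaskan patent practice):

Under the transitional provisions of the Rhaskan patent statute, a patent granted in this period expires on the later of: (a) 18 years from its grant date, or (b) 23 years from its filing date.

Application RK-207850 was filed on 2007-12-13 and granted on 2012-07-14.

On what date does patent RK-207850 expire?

2030-12-13

(a) grant + 18 years → 14 July 2030.
(b) filing + 23 years → 13 December 2030.
Later of the two: 13 December 2030.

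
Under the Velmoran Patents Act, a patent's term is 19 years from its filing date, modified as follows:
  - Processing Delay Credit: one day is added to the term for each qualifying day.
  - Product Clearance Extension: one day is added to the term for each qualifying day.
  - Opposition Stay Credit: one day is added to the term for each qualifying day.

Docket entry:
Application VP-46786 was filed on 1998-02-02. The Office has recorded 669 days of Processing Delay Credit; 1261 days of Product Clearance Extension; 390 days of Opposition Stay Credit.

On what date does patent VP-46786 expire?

June 11, 2023

Base term: filing date + 19 years → 2 February 2017.
Processing Delay Credit: +669 days → 3 December 2018.
Product Clearance Extension: +1261 days → 17 May 2022.
Opposition Stay Credit: +390 days → 11 June 2023.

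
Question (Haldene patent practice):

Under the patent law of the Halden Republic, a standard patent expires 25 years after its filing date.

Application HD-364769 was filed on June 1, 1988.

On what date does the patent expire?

Filing date + 25 years → 1 June 2013.

2013-06-01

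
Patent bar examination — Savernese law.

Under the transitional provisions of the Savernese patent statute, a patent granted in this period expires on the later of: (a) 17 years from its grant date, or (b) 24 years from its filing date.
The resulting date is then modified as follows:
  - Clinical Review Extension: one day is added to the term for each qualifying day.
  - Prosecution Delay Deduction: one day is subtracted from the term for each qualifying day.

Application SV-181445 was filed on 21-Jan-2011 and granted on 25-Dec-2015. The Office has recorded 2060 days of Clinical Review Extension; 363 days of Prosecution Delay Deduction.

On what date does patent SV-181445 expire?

September 14, 2039

(a) grant + 17 years → 25 December 2032.
(b) filing + 24 years → 21 January 2035.
Later of the two: 21 January 2035.
Clinical Review Extension: +2060 days → 11 September 2040.
Prosecution Delay Deduction: −363 days → 14 September 2039.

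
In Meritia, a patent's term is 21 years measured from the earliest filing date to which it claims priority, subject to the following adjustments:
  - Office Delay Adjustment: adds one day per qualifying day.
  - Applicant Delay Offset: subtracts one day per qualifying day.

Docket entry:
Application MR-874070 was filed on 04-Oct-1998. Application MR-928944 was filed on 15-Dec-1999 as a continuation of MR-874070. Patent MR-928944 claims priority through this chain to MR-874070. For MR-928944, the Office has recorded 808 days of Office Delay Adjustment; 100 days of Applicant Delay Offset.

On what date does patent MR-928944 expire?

Earliest priority filing: 4 October 1998.
Base term: 4 October 1998 + 21 years → 4 October 2019.
Office Delay Adjustment: +808 days → 20 December 2021.
Applicant Delay Offset: −100 days → 11 September 2021.

September 11, 2021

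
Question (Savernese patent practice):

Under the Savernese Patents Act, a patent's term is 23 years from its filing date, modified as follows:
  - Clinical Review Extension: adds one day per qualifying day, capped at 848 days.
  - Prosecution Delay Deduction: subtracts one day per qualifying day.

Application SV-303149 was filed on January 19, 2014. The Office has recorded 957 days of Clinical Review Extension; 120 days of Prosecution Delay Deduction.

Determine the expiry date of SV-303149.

January 17, 2039

Base term: filing date + 23 years → 19 January 2037.
Clinical Review Extension: 957 days claimed exceeds the 848-day cap, so +848 days → 17 May 2039.
Prosecution Delay Deduction: −120 days → 17 January 2039.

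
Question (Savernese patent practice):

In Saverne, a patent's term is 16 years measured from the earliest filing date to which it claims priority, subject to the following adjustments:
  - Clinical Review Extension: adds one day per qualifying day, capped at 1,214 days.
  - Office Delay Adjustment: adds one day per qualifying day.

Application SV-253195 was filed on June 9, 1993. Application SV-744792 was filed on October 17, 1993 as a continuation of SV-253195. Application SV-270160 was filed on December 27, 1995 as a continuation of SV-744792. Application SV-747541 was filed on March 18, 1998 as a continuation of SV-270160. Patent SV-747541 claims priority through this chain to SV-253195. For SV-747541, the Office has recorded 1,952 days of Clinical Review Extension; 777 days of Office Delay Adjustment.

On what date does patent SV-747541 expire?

2014-11-21

Earliest priority filing: 9 June 1993.
Base term: 9 June 1993 + 16 years → 9 June 2009.
Clinical Review Extension: 1952 days claimed exceeds the 1214-day cap, so +1214 days → 5 October 2012.
Office Delay Adjustment: +777 days → 21 November 2014.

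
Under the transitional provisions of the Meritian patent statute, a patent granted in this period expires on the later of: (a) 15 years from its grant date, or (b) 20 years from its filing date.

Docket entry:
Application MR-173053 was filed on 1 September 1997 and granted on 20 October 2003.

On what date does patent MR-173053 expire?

(a) grant + 15 years → 20 October 2018.
(b) filing + 20 years → 1 September 2017.
Later of the two: 20 October 2018.

October 20, 2018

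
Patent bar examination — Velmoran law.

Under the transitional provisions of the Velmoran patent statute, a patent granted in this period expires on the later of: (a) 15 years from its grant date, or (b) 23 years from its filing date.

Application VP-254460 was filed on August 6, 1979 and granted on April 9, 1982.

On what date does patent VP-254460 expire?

August 6, 2002

(a) grant + 15 years → 9 April 1997.
(b) filing + 23 years → 6 August 2002.
Later of the two: 6 August 2002.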